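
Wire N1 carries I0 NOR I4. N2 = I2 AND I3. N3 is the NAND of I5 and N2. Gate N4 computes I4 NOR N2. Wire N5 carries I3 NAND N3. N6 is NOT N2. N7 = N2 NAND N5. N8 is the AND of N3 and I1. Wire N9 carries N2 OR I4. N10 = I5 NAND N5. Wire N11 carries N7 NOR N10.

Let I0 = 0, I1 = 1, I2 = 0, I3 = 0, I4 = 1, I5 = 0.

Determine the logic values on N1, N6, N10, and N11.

N1 = 0; N6 = 1; N10 = 1; N11 = 0

N1 = I0 NOR I4 = 0 NOR 1 = 0
N2 = I2 AND I3 = 0 AND 0 = 0
N3 = I5 NAND N2 = 0 NAND 0 = 1
N5 = I3 NAND N3 = 0 NAND 1 = 1
N6 = NOT N2 = NOT 0 = 1
N7 = N2 NAND N5 = 0 NAND 1 = 1
N10 = I5 NAND N5 = 0 NAND 1 = 1
N11 = N7 NOR N10 = 1 NOR 1 = 0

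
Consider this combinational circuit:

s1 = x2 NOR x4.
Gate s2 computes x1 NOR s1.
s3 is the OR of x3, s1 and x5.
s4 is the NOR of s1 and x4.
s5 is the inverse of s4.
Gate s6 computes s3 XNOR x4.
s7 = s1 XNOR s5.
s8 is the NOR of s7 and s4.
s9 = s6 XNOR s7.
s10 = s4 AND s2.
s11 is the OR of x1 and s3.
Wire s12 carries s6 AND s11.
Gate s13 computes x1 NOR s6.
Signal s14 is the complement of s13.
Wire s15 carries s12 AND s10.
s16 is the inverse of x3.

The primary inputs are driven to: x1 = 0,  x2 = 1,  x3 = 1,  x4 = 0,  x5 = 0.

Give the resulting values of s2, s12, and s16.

s2 = 1, s12 = 0, s16 = 0

s1 = x2 NOR x4 = 1 NOR 0 = 0
s2 = x1 NOR s1 = 0 NOR 0 = 1
s3 = x3 OR s1 OR x5 = 1 OR 0 OR 0 = 1
s6 = s3 XNOR x4 = 1 XNOR 0 = 0
s11 = x1 OR s3 = 0 OR 1 = 1
s12 = s6 AND s11 = 0 AND 1 = 0
s16 = NOT x3 = NOT 1 = 0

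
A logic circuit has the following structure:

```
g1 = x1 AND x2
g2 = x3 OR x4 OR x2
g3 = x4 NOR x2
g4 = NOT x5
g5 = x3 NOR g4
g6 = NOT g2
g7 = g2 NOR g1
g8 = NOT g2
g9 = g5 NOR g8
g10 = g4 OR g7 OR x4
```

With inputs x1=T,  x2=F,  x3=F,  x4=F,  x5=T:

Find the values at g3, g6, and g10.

g3 = T, g6 = T, g10 = T

g1 = x1 AND x2 = T AND F = F
g2 = x3 OR x4 OR x2 = F OR F OR F = F
g3 = x4 NOR x2 = F NOR F = T
g4 = NOT x5 = NOT T = F
g6 = NOT g2 = NOT F = T
g7 = g2 NOR g1 = F NOR F = T
g10 = g4 OR g7 OR x4 = F OR T OR F = T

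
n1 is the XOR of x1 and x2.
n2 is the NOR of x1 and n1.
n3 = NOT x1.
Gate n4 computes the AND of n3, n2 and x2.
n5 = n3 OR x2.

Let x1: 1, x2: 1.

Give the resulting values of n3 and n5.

n3 = NOT x1 = NOT 1 = 0
n5 = n3 OR x2 = 0 OR 1 = 1

n3 = 0, n5 = 1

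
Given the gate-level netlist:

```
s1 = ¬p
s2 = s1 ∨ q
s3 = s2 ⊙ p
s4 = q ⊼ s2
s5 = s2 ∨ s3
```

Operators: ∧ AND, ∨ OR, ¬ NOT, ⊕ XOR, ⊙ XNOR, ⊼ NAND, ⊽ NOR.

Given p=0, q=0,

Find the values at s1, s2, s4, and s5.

s1 = NOT p = NOT 0 = 1
s2 = s1 OR q = 1 OR 0 = 1
s3 = s2 XNOR p = 1 XNOR 0 = 0
s4 = q NAND s2 = 0 NAND 1 = 1
s5 = s2 OR s3 = 1 OR 0 = 1

s1 = 1, s2 = 1, s4 = 1, s5 = 1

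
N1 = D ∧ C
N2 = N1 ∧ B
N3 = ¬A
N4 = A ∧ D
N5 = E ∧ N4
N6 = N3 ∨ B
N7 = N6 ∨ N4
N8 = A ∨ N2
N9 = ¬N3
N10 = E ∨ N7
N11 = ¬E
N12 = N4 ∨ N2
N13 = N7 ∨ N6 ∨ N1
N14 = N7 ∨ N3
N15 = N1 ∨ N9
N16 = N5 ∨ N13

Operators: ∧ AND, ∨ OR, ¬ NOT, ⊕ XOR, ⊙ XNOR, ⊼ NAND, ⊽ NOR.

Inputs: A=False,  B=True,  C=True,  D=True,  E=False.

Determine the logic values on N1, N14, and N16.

N1 = D AND C = True AND True = True
N3 = NOT A = NOT False = True
N4 = A AND D = False AND True = False
N5 = E AND N4 = False AND False = False
N6 = N3 OR B = True OR True = True
N7 = N6 OR N4 = True OR False = True
N13 = N7 OR N6 OR N1 = True OR True OR True = True
N14 = N7 OR N3 = True OR True = True
N16 = N5 OR N13 = False OR True = True

N1 = True, N14 = True, N16 = True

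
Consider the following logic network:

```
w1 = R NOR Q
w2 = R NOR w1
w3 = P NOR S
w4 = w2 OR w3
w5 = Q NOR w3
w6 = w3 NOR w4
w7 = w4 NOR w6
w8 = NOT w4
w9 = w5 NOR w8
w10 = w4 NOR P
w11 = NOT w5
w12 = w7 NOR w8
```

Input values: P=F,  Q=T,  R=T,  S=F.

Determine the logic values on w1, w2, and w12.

w1 = F, w2 = F, w12 = T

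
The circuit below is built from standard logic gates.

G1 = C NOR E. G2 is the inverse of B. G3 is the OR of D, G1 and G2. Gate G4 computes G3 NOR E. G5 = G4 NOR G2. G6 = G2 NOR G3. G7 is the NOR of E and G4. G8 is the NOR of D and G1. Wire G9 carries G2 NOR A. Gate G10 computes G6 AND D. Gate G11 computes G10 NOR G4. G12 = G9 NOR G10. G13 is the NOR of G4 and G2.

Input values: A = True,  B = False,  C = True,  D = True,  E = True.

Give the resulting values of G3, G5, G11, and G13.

G3 = True; G5 = False; G11 = True; G13 = False

G1 = C NOR E = True NOR True = False
G2 = NOT B = NOT False = True
G3 = D OR G1 OR G2 = True OR False OR True = True
G4 = G3 NOR E = True NOR True = False
G5 = G4 NOR G2 = False NOR True = False
G6 = G2 NOR G3 = True NOR True = False
G10 = G6 AND D = False AND True = False
G11 = G10 NOR G4 = False NOR False = True
G13 = G4 NOR G2 = False NOR True = False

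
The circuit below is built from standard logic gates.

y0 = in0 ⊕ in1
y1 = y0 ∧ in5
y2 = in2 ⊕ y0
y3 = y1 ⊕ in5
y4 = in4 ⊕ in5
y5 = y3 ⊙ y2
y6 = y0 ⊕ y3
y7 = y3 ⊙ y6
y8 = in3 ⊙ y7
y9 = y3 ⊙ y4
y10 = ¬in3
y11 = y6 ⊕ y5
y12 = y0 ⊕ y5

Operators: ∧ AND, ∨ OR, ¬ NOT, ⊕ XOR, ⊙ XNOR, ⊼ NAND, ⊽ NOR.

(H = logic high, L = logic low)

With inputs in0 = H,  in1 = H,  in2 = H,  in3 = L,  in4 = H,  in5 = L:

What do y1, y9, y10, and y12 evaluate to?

y1 = L, y9 = L, y10 = H, y12 = L

y0 = in0 XOR in1 = H XOR H = L
y1 = y0 AND in5 = L AND L = L
y2 = in2 XOR y0 = H XOR L = H
y3 = y1 XOR in5 = L XOR L = L
y4 = in4 XOR in5 = H XOR L = H
y5 = y3 XNOR y2 = L XNOR H = L
y9 = y3 XNOR y4 = L XNOR H = L
y10 = NOT in3 = NOT L = H
y12 = y0 XOR y5 = L XOR L = L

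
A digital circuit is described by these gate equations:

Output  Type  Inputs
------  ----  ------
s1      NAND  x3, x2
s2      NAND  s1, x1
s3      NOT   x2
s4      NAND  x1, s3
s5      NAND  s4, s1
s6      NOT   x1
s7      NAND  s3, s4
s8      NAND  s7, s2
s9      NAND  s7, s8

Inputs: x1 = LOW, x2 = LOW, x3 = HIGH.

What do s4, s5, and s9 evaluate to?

s1 = x3 NAND x2 = HIGH NAND LOW = HIGH
s2 = s1 NAND x1 = HIGH NAND LOW = HIGH
s3 = NOT x2 = NOT LOW = HIGH
s4 = x1 NAND s3 = LOW NAND HIGH = HIGH
s5 = s4 NAND s1 = HIGH NAND HIGH = LOW
s7 = s3 NAND s4 = HIGH NAND HIGH = LOW
s8 = s7 NAND s2 = LOW NAND HIGH = HIGH
s9 = s7 NAND s8 = LOW NAND HIGH = HIGH

s4 = HIGH, s5 = LOW, s9 = HIGH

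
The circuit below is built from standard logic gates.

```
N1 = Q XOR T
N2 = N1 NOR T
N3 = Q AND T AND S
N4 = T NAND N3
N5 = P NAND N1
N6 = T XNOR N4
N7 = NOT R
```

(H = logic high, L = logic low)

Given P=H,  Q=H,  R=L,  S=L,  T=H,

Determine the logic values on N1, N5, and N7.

N1 = L; N5 = H; N7 = H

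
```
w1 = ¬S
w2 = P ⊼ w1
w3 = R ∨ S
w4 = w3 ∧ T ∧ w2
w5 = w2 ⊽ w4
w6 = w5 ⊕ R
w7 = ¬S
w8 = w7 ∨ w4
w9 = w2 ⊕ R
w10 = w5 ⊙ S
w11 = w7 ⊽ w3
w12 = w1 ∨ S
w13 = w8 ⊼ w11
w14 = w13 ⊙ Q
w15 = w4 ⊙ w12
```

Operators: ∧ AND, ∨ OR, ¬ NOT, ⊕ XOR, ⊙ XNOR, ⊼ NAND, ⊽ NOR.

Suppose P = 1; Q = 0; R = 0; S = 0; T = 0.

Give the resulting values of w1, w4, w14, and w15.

w1 = 1, w4 = 0, w14 = 0, w15 = 0

w1 = NOT S = NOT 0 = 1
w2 = P NAND w1 = 1 NAND 1 = 0
w3 = R OR S = 0 OR 0 = 0
w4 = w3 AND T AND w2 = 0 AND 0 AND 0 = 0
w7 = NOT S = NOT 0 = 1
w8 = w7 OR w4 = 1 OR 0 = 1
w11 = w7 NOR w3 = 1 NOR 0 = 0
w12 = w1 OR S = 1 OR 0 = 1
w13 = w8 NAND w11 = 1 NAND 0 = 1
w14 = w13 XNOR Q = 1 XNOR 0 = 0
w15 = w4 XNOR w12 = 0 XNOR 1 = 0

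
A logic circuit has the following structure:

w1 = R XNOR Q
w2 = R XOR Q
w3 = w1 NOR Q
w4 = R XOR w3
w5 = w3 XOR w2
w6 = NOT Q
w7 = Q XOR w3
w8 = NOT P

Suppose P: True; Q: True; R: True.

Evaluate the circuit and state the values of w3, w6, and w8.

w1 = R XNOR Q = True XNOR True = True
w3 = w1 NOR Q = True NOR True = False
w6 = NOT Q = NOT True = False
w8 = NOT P = NOT True = False

w3 = False  w6 = False  w8 = False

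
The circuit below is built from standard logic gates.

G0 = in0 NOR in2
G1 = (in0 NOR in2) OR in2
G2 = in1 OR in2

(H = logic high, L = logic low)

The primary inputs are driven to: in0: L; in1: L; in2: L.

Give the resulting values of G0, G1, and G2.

G0 = H, G1 = H, G2 = L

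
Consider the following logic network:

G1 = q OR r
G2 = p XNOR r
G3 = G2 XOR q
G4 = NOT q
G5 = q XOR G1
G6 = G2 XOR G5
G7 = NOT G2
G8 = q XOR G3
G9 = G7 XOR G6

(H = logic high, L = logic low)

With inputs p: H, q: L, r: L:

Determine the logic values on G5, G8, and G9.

G1 = q OR r = L OR L = L
G2 = p XNOR r = H XNOR L = L
G3 = G2 XOR q = L XOR L = L
G5 = q XOR G1 = L XOR L = L
G6 = G2 XOR G5 = L XOR L = L
G7 = NOT G2 = NOT L = H
G8 = q XOR G3 = L XOR L = L
G9 = G7 XOR G6 = H XOR L = H

G5 = L, G8 = L, G9 = H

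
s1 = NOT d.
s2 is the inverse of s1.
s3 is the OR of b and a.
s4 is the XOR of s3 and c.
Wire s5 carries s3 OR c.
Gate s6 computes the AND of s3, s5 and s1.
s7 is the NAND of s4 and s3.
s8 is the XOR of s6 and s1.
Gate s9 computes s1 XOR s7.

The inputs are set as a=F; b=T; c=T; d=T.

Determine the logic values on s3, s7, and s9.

s3 = T; s7 = T; s9 = T

s1 = NOT d = NOT T = F
s3 = b OR a = T OR F = T
s4 = s3 XOR c = T XOR T = F
s7 = s4 NAND s3 = F NAND T = T
s9 = s1 XOR s7 = F XOR T = T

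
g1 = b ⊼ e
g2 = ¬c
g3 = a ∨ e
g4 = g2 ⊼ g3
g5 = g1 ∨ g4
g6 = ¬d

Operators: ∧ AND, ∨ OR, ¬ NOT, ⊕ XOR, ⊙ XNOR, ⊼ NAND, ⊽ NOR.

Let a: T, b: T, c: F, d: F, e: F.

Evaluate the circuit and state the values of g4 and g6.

g4 = F  g6 = T

g2 = NOT c = NOT F = T
g3 = a OR e = T OR F = T
g4 = g2 NAND g3 = T NAND T = F
g6 = NOT d = NOT F = T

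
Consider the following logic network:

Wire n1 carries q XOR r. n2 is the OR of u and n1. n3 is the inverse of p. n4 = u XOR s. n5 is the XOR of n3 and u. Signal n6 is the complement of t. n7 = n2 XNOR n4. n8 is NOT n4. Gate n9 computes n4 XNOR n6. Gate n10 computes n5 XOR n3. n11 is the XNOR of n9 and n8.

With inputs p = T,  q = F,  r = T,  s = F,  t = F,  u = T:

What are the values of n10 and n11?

n3 = NOT p = NOT T = F
n4 = u XOR s = T XOR F = T
n5 = n3 XOR u = F XOR T = T
n6 = NOT t = NOT F = T
n8 = NOT n4 = NOT T = F
n9 = n4 XNOR n6 = T XNOR T = T
n10 = n5 XOR n3 = T XOR F = T
n11 = n9 XNOR n8 = T XNOR F = F

n10 = T, n11 = F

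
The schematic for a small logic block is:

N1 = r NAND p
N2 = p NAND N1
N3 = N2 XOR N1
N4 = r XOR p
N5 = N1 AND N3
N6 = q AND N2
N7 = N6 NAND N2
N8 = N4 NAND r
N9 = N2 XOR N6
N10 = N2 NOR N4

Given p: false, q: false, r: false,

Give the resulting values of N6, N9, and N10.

N1 = r NAND p = false NAND false = true
N2 = p NAND N1 = false NAND true = true
N4 = r XOR p = false XOR false = false
N6 = q AND N2 = false AND true = false
N9 = N2 XOR N6 = true XOR false = true
N10 = N2 NOR N4 = true NOR false = false

N6 = false, N9 = true, N10 = false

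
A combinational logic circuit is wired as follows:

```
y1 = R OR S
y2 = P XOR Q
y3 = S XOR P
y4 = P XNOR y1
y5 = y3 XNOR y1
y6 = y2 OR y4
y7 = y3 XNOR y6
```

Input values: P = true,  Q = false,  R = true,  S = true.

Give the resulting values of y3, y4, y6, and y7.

y3 = false, y4 = true, y6 = true, y7 = false

y1 = R OR S = true OR true = true
y2 = P XOR Q = true XOR false = true
y3 = S XOR P = true XOR true = false
y4 = P XNOR y1 = true XNOR true = true
y6 = y2 OR y4 = true OR true = true
y7 = y3 XNOR y6 = false XNOR true = false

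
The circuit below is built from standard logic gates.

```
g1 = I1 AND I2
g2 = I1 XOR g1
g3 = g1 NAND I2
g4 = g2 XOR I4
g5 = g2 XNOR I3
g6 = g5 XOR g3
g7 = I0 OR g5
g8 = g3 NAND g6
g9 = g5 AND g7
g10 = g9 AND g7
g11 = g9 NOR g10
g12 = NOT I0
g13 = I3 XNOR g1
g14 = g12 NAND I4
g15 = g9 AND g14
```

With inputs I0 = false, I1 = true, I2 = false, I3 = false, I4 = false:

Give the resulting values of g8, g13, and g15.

g1 = I1 AND I2 = true AND false = false
g2 = I1 XOR g1 = true XOR false = true
g3 = g1 NAND I2 = false NAND false = true
g5 = g2 XNOR I3 = true XNOR false = false
g6 = g5 XOR g3 = false XOR true = true
g7 = I0 OR g5 = false OR false = false
g8 = g3 NAND g6 = true NAND true = false
g9 = g5 AND g7 = false AND false = false
g12 = NOT I0 = NOT false = true
g13 = I3 XNOR g1 = false XNOR false = true
g14 = g12 NAND I4 = true NAND false = true
g15 = g9 AND g14 = false AND true = false

g8 = false, g13 = true, g15 = false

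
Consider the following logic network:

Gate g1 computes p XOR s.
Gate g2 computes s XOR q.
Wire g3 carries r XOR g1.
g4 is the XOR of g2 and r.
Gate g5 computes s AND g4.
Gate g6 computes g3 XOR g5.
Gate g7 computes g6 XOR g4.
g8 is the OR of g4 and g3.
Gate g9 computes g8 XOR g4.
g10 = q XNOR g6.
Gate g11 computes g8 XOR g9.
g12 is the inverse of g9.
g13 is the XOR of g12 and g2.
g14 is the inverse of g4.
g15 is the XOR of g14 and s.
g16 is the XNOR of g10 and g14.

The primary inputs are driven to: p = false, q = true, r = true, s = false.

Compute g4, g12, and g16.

g1 = p XOR s = false XOR false = false
g2 = s XOR q = false XOR true = true
g3 = r XOR g1 = true XOR false = true
g4 = g2 XOR r = true XOR true = false
g5 = s AND g4 = false AND false = false
g6 = g3 XOR g5 = true XOR false = true
g8 = g4 OR g3 = false OR true = true
g9 = g8 XOR g4 = true XOR false = true
g10 = q XNOR g6 = true XNOR true = true
g12 = NOT g9 = NOT true = false
g14 = NOT g4 = NOT false = true
g16 = g10 XNOR g14 = true XNOR true = true

g4 = false, g12 = false, g16 = true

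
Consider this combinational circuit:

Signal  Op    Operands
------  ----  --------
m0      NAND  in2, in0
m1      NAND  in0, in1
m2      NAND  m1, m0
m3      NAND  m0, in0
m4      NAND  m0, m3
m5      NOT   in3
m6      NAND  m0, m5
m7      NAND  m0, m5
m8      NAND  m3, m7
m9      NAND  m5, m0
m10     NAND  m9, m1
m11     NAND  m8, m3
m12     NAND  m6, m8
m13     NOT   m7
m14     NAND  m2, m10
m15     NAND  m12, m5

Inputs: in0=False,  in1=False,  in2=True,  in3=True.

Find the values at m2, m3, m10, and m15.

m2 = False, m3 = True, m10 = False, m15 = True

m0 = in2 NAND in0 = True NAND False = True
m1 = in0 NAND in1 = False NAND False = True
m2 = m1 NAND m0 = True NAND True = False
m3 = m0 NAND in0 = True NAND False = True
m5 = NOT in3 = NOT True = False
m6 = m0 NAND m5 = True NAND False = True
m7 = m0 NAND m5 = True NAND False = True
m8 = m3 NAND m7 = True NAND True = False
m9 = m5 NAND m0 = False NAND True = True
m10 = m9 NAND m1 = True NAND True = False
m12 = m6 NAND m8 = True NAND False = True
m15 = m12 NAND m5 = True NAND False = True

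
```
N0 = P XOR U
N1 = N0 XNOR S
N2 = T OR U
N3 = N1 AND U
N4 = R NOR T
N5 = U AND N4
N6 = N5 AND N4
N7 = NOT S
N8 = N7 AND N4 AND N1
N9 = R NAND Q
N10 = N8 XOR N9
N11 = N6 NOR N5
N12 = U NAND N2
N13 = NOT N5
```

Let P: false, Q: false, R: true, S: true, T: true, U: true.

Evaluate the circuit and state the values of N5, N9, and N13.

N5 = false  N9 = true  N13 = true

N4 = R NOR T = true NOR true = false
N5 = U AND N4 = true AND false = false
N9 = R NAND Q = true NAND false = true
N13 = NOT N5 = NOT false = true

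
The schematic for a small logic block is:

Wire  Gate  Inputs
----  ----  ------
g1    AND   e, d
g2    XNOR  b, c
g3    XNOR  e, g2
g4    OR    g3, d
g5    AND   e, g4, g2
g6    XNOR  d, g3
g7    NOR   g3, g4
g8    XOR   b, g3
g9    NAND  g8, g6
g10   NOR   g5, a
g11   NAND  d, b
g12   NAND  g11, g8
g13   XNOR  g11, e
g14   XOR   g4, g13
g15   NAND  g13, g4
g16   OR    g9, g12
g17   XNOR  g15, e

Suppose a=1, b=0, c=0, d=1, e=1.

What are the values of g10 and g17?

g10 = 0, g17 = 0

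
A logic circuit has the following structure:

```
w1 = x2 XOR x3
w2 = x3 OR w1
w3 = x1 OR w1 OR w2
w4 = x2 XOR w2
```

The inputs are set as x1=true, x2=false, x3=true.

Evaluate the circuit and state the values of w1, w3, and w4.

w1 = true  w3 = true  w4 = true

w1 = x2 XOR x3 = false XOR true = true
w2 = x3 OR w1 = true OR true = true
w3 = x1 OR w1 OR w2 = true OR true OR true = true
w4 = x2 XOR w2 = false XOR true = true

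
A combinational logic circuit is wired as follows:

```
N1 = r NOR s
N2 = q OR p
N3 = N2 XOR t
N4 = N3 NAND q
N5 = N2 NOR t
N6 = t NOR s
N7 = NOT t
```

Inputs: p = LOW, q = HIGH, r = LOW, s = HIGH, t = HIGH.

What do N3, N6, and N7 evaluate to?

N3 = LOW; N6 = LOW; N7 = LOW

N2 = q OR p = HIGH OR LOW = HIGH
N3 = N2 XOR t = HIGH XOR HIGH = LOW
N6 = t NOR s = HIGH NOR HIGH = LOW
N7 = NOT t = NOT HIGH = LOW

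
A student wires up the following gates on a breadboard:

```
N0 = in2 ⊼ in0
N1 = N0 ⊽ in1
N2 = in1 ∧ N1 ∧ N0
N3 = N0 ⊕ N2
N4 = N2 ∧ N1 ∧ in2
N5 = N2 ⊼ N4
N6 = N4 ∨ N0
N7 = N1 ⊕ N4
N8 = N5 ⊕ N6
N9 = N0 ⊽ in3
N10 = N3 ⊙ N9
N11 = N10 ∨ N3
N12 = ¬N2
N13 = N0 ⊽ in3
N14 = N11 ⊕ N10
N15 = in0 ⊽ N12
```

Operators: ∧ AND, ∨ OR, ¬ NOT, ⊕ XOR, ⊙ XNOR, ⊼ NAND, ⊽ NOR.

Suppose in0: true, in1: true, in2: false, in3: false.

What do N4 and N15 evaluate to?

N4 = false  N15 = false

N0 = in2 NAND in0 = false NAND true = true
N1 = N0 NOR in1 = true NOR true = false
N2 = in1 AND N1 AND N0 = true AND false AND true = false
N4 = N2 AND N1 AND in2 = false AND false AND false = false
N12 = NOT N2 = NOT false = true
N15 = in0 NOR N12 = true NOR true = false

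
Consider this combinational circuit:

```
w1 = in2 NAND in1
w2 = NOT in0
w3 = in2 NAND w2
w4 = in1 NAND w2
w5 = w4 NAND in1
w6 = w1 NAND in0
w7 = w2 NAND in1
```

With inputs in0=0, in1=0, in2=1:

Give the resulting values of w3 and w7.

w2 = NOT in0 = NOT 0 = 1
w3 = in2 NAND w2 = 1 NAND 1 = 0
w7 = w2 NAND in1 = 1 NAND 0 = 1

w3 = 0  w7 = 1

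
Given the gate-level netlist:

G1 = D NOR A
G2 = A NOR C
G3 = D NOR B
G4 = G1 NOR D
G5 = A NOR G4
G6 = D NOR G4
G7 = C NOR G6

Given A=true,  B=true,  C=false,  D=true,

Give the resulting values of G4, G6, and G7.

G1 = D NOR A = true NOR true = false
G4 = G1 NOR D = false NOR true = false
G6 = D NOR G4 = true NOR false = false
G7 = C NOR G6 = false NOR false = true

G4 = false  G6 = false  G7 = true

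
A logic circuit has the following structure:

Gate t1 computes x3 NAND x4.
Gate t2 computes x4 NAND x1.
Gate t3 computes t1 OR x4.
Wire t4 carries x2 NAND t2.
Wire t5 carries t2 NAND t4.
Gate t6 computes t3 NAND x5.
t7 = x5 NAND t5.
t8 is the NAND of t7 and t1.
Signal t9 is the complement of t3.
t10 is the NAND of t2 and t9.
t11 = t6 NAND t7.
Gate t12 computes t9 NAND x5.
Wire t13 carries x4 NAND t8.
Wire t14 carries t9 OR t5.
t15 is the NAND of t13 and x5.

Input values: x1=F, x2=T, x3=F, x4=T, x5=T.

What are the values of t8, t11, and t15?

t1 = x3 NAND x4 = F NAND T = T
t2 = x4 NAND x1 = T NAND F = T
t3 = t1 OR x4 = T OR T = T
t4 = x2 NAND t2 = T NAND T = F
t5 = t2 NAND t4 = T NAND F = T
t6 = t3 NAND x5 = T NAND T = F
t7 = x5 NAND t5 = T NAND T = F
t8 = t7 NAND t1 = F NAND T = T
t11 = t6 NAND t7 = F NAND F = T
t13 = x4 NAND t8 = T NAND T = F
t15 = t13 NAND x5 = F NAND T = T

t8 = T, t11 = T, t15 = T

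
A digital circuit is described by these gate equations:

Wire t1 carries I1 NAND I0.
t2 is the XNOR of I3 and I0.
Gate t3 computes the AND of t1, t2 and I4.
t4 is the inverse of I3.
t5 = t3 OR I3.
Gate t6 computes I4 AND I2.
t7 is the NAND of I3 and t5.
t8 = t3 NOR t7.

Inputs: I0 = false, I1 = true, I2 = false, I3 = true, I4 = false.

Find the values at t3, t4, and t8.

t1 = I1 NAND I0 = true NAND false = true
t2 = I3 XNOR I0 = true XNOR false = false
t3 = t1 AND t2 AND I4 = true AND false AND false = false
t4 = NOT I3 = NOT true = false
t5 = t3 OR I3 = false OR true = true
t7 = I3 NAND t5 = true NAND true = false
t8 = t3 NOR t7 = false NOR false = true

t3 = false  t4 = false  t8 = true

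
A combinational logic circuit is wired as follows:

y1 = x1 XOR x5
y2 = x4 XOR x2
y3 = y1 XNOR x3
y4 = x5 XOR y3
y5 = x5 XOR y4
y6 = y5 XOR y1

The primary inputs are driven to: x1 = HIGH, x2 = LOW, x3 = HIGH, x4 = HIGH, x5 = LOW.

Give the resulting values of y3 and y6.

y1 = x1 XOR x5 = HIGH XOR LOW = HIGH
y3 = y1 XNOR x3 = HIGH XNOR HIGH = HIGH
y4 = x5 XOR y3 = LOW XOR HIGH = HIGH
y5 = x5 XOR y4 = LOW XOR HIGH = HIGH
y6 = y5 XOR y1 = HIGH XOR HIGH = LOW

y3 = HIGH  y6 = LOW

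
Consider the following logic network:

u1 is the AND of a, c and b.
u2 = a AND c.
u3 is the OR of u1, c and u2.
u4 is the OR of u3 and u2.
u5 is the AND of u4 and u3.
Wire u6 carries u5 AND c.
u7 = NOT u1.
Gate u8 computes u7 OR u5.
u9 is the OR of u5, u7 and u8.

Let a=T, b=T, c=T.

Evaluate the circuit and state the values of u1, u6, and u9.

u1 = a AND c AND b = T AND T AND T = T
u2 = a AND c = T AND T = T
u3 = u1 OR c OR u2 = T OR T OR T = T
u4 = u3 OR u2 = T OR T = T
u5 = u4 AND u3 = T AND T = T
u6 = u5 AND c = T AND T = T
u7 = NOT u1 = NOT T = F
u8 = u7 OR u5 = F OR T = T
u9 = u5 OR u7 OR u8 = T OR F OR T = T

u1 = T; u6 = T; u9 = T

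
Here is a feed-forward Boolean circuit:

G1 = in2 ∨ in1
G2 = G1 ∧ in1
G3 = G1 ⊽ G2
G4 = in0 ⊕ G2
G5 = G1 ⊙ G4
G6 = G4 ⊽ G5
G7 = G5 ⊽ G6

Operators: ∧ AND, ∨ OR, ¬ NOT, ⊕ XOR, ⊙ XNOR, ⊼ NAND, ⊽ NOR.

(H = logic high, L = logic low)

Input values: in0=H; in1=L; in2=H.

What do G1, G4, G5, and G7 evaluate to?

G1 = H, G4 = H, G5 = H, G7 = L

G1 = in2 OR in1 = H OR L = H
G2 = G1 AND in1 = H AND L = L
G4 = in0 XOR G2 = H XOR L = H
G5 = G1 XNOR G4 = H XNOR H = H
G6 = G4 NOR G5 = H NOR H = L
G7 = G5 NOR G6 = H NOR L = L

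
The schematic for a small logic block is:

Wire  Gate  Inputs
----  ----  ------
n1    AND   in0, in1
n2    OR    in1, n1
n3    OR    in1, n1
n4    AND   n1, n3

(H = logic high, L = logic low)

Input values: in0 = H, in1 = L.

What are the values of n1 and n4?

n1 = in0 AND in1 = H AND L = L
n3 = in1 OR n1 = L OR L = L
n4 = n1 AND n3 = L AND L = L

n1 = L  n4 = L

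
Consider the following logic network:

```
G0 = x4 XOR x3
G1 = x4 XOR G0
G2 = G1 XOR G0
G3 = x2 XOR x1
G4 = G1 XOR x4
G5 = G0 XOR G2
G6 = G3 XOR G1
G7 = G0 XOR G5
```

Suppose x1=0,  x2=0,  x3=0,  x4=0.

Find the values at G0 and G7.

G0 = 0  G7 = 0

G0 = x4 XOR x3 = 0 XOR 0 = 0
G1 = x4 XOR G0 = 0 XOR 0 = 0
G2 = G1 XOR G0 = 0 XOR 0 = 0
G5 = G0 XOR G2 = 0 XOR 0 = 0
G7 = G0 XOR G5 = 0 XOR 0 = 0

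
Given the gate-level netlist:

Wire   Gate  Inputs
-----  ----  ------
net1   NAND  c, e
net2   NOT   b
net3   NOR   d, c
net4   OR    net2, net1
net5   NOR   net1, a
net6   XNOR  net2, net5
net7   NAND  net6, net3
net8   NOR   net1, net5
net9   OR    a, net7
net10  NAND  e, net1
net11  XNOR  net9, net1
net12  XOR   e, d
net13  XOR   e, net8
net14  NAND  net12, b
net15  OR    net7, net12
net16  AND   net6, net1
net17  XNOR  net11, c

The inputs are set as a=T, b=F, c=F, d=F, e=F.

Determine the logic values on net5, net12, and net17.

net5 = F  net12 = F  net17 = F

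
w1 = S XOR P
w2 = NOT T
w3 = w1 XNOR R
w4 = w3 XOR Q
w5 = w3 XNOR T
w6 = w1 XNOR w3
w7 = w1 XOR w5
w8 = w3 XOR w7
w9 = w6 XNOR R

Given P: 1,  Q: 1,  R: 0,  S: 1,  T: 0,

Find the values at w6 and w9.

w1 = S XOR P = 1 XOR 1 = 0
w3 = w1 XNOR R = 0 XNOR 0 = 1
w6 = w1 XNOR w3 = 0 XNOR 1 = 0
w9 = w6 XNOR R = 0 XNOR 0 = 1

w6 = 0, w9 = 1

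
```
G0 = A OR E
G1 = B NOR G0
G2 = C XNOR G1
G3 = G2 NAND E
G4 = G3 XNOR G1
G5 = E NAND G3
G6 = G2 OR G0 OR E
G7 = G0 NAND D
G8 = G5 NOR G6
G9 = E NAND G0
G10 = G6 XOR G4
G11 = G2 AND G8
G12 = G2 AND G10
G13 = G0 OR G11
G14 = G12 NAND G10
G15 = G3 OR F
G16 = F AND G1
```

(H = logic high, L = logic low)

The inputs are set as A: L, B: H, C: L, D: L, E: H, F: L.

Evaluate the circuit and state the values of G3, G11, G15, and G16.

G0 = A OR E = L OR H = H
G1 = B NOR G0 = H NOR H = L
G2 = C XNOR G1 = L XNOR L = H
G3 = G2 NAND E = H NAND H = L
G5 = E NAND G3 = H NAND L = H
G6 = G2 OR G0 OR E = H OR H OR H = H
G8 = G5 NOR G6 = H NOR H = L
G11 = G2 AND G8 = H AND L = L
G15 = G3 OR F = L OR L = L
G16 = F AND G1 = L AND L = L

G3 = L  G11 = L  G15 = L  G16 = L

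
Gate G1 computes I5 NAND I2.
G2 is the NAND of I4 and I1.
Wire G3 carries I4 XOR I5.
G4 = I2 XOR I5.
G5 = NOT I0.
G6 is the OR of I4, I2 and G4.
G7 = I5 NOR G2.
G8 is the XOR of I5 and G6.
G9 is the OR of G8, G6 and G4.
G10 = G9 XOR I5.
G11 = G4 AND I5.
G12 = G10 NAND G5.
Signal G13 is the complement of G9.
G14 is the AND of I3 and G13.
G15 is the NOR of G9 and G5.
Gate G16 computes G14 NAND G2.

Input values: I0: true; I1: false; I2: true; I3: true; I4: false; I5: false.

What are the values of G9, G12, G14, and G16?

G9 = true; G12 = true; G14 = false; G16 = true

G2 = I4 NAND I1 = false NAND false = true
G4 = I2 XOR I5 = true XOR false = true
G5 = NOT I0 = NOT true = false
G6 = I4 OR I2 OR G4 = false OR true OR true = true
G8 = I5 XOR G6 = false XOR true = true
G9 = G8 OR G6 OR G4 = true OR true OR true = true
G10 = G9 XOR I5 = true XOR false = true
G12 = G10 NAND G5 = true NAND false = true
G13 = NOT G9 = NOT true = false
G14 = I3 AND G13 = true AND false = false
G16 = G14 NAND G2 = false NAND true = true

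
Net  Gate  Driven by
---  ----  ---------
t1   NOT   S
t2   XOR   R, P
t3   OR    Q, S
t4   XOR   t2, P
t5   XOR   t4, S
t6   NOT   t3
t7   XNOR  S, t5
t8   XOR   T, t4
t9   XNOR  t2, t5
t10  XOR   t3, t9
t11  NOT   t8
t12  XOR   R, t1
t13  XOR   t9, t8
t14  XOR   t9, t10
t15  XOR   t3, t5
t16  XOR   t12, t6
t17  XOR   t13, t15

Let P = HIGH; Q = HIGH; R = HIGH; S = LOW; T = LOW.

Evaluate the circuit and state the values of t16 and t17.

t16 = LOW, t17 = HIGH

t1 = NOT S = NOT LOW = HIGH
t2 = R XOR P = HIGH XOR HIGH = LOW
t3 = Q OR S = HIGH OR LOW = HIGH
t4 = t2 XOR P = LOW XOR HIGH = HIGH
t5 = t4 XOR S = HIGH XOR LOW = HIGH
t6 = NOT t3 = NOT HIGH = LOW
t8 = T XOR t4 = LOW XOR HIGH = HIGH
t9 = t2 XNOR t5 = LOW XNOR HIGH = LOW
t12 = R XOR t1 = HIGH XOR HIGH = LOW
t13 = t9 XOR t8 = LOW XOR HIGH = HIGH
t15 = t3 XOR t5 = HIGH XOR HIGH = LOW
t16 = t12 XOR t6 = LOW XOR LOW = LOW
t17 = t13 XOR t15 = HIGH XOR LOW = HIGH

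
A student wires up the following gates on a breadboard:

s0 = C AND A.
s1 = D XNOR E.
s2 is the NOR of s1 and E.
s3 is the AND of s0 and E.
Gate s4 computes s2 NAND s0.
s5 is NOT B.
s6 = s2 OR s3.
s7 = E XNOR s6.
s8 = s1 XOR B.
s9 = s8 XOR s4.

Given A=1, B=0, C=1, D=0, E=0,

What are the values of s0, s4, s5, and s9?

s0 = 1, s4 = 1, s5 = 1, s9 = 0

s0 = C AND A = 1 AND 1 = 1
s1 = D XNOR E = 0 XNOR 0 = 1
s2 = s1 NOR E = 1 NOR 0 = 0
s4 = s2 NAND s0 = 0 NAND 1 = 1
s5 = NOT B = NOT 0 = 1
s8 = s1 XOR B = 1 XOR 0 = 1
s9 = s8 XOR s4 = 1 XOR 1 = 0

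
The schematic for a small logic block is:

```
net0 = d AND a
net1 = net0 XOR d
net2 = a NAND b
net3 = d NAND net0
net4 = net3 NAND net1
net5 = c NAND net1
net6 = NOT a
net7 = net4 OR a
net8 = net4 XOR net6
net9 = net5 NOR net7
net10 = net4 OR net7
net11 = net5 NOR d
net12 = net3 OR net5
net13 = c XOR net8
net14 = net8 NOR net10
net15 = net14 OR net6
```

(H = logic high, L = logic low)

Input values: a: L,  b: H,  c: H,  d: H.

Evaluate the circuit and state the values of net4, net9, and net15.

net4 = L; net9 = H; net15 = H

net0 = d AND a = H AND L = L
net1 = net0 XOR d = L XOR H = H
net3 = d NAND net0 = H NAND L = H
net4 = net3 NAND net1 = H NAND H = L
net5 = c NAND net1 = H NAND H = L
net6 = NOT a = NOT L = H
net7 = net4 OR a = L OR L = L
net8 = net4 XOR net6 = L XOR H = H
net9 = net5 NOR net7 = L NOR L = H
net10 = net4 OR net7 = L OR L = L
net14 = net8 NOR net10 = H NOR L = L
net15 = net14 OR net6 = L OR H = H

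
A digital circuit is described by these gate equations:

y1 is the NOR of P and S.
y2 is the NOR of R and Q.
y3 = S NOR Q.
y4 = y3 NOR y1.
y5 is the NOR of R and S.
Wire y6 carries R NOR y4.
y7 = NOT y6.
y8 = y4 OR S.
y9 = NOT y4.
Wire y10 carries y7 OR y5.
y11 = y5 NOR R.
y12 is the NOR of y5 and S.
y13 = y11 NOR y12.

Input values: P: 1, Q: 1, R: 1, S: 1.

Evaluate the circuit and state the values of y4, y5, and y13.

y4 = 1; y5 = 0; y13 = 1

y1 = P NOR S = 1 NOR 1 = 0
y3 = S NOR Q = 1 NOR 1 = 0
y4 = y3 NOR y1 = 0 NOR 0 = 1
y5 = R NOR S = 1 NOR 1 = 0
y11 = y5 NOR R = 0 NOR 1 = 0
y12 = y5 NOR S = 0 NOR 1 = 0
y13 = y11 NOR y12 = 0 NOR 0 = 1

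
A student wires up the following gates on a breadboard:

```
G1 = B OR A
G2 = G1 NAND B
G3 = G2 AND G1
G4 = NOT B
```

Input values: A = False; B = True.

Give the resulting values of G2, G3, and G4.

G2 = False, G3 = False, G4 = False

G1 = B OR A = True OR False = True
G2 = G1 NAND B = True NAND True = False
G3 = G2 AND G1 = False AND True = False
G4 = NOT B = NOT True = False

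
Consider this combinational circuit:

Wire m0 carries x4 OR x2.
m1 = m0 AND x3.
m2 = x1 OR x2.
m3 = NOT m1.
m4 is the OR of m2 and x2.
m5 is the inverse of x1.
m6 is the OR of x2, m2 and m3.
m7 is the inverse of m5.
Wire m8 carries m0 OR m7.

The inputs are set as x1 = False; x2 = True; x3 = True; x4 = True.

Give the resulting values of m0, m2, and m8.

m0 = x4 OR x2 = True OR True = True
m2 = x1 OR x2 = False OR True = True
m5 = NOT x1 = NOT False = True
m7 = NOT m5 = NOT True = False
m8 = m0 OR m7 = True OR False = True

m0 = True  m2 = True  m8 = True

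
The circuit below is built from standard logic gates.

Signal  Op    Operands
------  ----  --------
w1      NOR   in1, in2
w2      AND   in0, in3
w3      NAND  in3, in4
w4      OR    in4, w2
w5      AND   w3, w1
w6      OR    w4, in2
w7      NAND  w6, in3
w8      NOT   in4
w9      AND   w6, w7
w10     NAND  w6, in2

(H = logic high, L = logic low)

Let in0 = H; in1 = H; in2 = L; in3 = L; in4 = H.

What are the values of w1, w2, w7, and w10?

w1 = L; w2 = L; w7 = H; w10 = H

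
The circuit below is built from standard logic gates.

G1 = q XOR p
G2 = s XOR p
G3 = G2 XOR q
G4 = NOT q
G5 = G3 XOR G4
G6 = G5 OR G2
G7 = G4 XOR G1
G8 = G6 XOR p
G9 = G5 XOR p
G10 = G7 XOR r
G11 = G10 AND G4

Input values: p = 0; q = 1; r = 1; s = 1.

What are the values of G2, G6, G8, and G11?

G2 = 1, G6 = 1, G8 = 1, G11 = 0

G1 = q XOR p = 1 XOR 0 = 1
G2 = s XOR p = 1 XOR 0 = 1
G3 = G2 XOR q = 1 XOR 1 = 0
G4 = NOT q = NOT 1 = 0
G5 = G3 XOR G4 = 0 XOR 0 = 0
G6 = G5 OR G2 = 0 OR 1 = 1
G7 = G4 XOR G1 = 0 XOR 1 = 1
G8 = G6 XOR p = 1 XOR 0 = 1
G10 = G7 XOR r = 1 XOR 1 = 0
G11 = G10 AND G4 = 0 AND 0 = 0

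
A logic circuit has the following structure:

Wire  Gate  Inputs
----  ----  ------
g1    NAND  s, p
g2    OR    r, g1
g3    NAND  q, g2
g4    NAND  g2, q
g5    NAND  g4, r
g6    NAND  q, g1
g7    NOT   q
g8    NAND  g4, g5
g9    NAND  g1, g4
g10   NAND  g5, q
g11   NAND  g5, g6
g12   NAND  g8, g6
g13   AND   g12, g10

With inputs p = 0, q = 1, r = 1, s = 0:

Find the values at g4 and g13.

g4 = 0, g13 = 0

g1 = s NAND p = 0 NAND 0 = 1
g2 = r OR g1 = 1 OR 1 = 1
g4 = g2 NAND q = 1 NAND 1 = 0
g5 = g4 NAND r = 0 NAND 1 = 1
g6 = q NAND g1 = 1 NAND 1 = 0
g8 = g4 NAND g5 = 0 NAND 1 = 1
g10 = g5 NAND q = 1 NAND 1 = 0
g12 = g8 NAND g6 = 1 NAND 0 = 1
g13 = g12 AND g10 = 1 AND 0 = 0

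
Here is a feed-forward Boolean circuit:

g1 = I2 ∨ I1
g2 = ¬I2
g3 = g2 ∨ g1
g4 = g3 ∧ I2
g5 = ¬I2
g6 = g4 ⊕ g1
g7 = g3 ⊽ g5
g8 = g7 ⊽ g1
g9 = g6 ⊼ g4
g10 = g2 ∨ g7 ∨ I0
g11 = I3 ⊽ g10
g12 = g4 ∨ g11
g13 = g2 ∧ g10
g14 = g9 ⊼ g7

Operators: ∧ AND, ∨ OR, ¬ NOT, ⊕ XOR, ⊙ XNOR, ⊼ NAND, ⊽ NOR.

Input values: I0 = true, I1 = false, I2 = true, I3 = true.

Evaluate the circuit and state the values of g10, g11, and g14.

g1 = I2 OR I1 = true OR false = true
g2 = NOT I2 = NOT true = false
g3 = g2 OR g1 = false OR true = true
g4 = g3 AND I2 = true AND true = true
g5 = NOT I2 = NOT true = false
g6 = g4 XOR g1 = true XOR true = false
g7 = g3 NOR g5 = true NOR false = false
g9 = g6 NAND g4 = false NAND true = true
g10 = g2 OR g7 OR I0 = false OR false OR true = true
g11 = I3 NOR g10 = true NOR true = false
g14 = g9 NAND g7 = true NAND false = true

g10 = true; g11 = false; g14 = true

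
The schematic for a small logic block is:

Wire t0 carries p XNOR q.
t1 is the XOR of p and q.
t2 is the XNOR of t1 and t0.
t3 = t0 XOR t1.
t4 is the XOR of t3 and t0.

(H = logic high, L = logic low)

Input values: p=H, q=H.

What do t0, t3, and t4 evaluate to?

t0 = p XNOR q = H XNOR H = H
t1 = p XOR q = H XOR H = L
t3 = t0 XOR t1 = H XOR L = H
t4 = t3 XOR t0 = H XOR H = L

t0 = H  t3 = H  t4 = L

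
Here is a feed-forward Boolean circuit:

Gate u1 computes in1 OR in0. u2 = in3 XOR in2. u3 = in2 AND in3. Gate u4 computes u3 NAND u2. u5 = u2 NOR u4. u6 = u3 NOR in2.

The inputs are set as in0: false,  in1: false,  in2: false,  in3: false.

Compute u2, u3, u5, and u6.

u2 = in3 XOR in2 = false XOR false = false
u3 = in2 AND in3 = false AND false = false
u4 = u3 NAND u2 = false NAND false = true
u5 = u2 NOR u4 = false NOR true = false
u6 = u3 NOR in2 = false NOR false = true

u2 = false  u3 = false  u5 = false  u6 = true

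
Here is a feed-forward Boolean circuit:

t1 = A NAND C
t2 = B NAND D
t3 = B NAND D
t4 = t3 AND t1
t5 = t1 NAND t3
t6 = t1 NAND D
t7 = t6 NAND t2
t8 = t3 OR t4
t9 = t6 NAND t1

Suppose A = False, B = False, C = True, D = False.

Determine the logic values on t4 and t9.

t1 = A NAND C = False NAND True = True
t3 = B NAND D = False NAND False = True
t4 = t3 AND t1 = True AND True = True
t6 = t1 NAND D = True NAND False = True
t9 = t6 NAND t1 = True NAND True = False

t4 = True  t9 = False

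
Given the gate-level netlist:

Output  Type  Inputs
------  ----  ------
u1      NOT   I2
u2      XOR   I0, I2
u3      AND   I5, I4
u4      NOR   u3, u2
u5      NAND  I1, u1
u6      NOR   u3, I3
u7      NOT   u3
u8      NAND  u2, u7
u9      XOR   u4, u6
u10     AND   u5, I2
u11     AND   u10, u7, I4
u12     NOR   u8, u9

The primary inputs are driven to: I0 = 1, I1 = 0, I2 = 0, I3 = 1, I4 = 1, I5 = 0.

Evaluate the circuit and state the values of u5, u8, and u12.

u5 = 1, u8 = 0, u12 = 1

u1 = NOT I2 = NOT 0 = 1
u2 = I0 XOR I2 = 1 XOR 0 = 1
u3 = I5 AND I4 = 0 AND 1 = 0
u4 = u3 NOR u2 = 0 NOR 1 = 0
u5 = I1 NAND u1 = 0 NAND 1 = 1
u6 = u3 NOR I3 = 0 NOR 1 = 0
u7 = NOT u3 = NOT 0 = 1
u8 = u2 NAND u7 = 1 NAND 1 = 0
u9 = u4 XOR u6 = 0 XOR 0 = 0
u12 = u8 NOR u9 = 0 NOR 0 = 1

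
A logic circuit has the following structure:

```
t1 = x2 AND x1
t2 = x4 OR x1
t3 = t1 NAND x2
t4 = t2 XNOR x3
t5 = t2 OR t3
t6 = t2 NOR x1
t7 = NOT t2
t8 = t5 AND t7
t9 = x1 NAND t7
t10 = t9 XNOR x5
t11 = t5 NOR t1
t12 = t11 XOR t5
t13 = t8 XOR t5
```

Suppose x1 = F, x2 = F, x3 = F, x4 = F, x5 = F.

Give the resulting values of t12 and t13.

t12 = T; t13 = F

t1 = x2 AND x1 = F AND F = F
t2 = x4 OR x1 = F OR F = F
t3 = t1 NAND x2 = F NAND F = T
t5 = t2 OR t3 = F OR T = T
t7 = NOT t2 = NOT F = T
t8 = t5 AND t7 = T AND T = T
t11 = t5 NOR t1 = T NOR F = F
t12 = t11 XOR t5 = F XOR T = T
t13 = t8 XOR t5 = T XOR T = F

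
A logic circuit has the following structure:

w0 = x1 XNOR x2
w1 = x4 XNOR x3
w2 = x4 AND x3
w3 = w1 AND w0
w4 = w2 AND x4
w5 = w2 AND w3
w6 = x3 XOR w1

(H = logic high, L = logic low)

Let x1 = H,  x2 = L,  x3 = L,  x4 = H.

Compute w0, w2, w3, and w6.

w0 = L  w2 = L  w3 = L  w6 = L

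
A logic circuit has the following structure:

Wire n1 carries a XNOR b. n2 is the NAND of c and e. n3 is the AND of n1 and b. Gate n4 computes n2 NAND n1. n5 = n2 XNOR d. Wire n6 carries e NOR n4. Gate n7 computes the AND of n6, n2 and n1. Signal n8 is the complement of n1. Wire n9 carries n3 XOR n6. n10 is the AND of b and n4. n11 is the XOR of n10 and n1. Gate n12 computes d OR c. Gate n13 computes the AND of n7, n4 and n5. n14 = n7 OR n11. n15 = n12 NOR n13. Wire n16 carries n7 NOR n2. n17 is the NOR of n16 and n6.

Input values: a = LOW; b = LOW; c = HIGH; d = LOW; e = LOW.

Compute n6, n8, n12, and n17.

n6 = HIGH, n8 = LOW, n12 = HIGH, n17 = LOW

n1 = a XNOR b = LOW XNOR LOW = HIGH
n2 = c NAND e = HIGH NAND LOW = HIGH
n4 = n2 NAND n1 = HIGH NAND HIGH = LOW
n6 = e NOR n4 = LOW NOR LOW = HIGH
n7 = n6 AND n2 AND n1 = HIGH AND HIGH AND HIGH = HIGH
n8 = NOT n1 = NOT HIGH = LOW
n12 = d OR c = LOW OR HIGH = HIGH
n16 = n7 NOR n2 = HIGH NOR HIGH = LOW
n17 = n16 NOR n6 = LOW NOR HIGH = LOW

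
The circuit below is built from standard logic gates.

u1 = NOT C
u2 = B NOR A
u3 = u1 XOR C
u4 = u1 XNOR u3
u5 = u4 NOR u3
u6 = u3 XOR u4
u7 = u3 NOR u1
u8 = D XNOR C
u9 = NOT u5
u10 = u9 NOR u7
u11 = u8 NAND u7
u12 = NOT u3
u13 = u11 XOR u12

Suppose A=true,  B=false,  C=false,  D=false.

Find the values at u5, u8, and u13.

u1 = NOT C = NOT false = true
u3 = u1 XOR C = true XOR false = true
u4 = u1 XNOR u3 = true XNOR true = true
u5 = u4 NOR u3 = true NOR true = false
u7 = u3 NOR u1 = true NOR true = false
u8 = D XNOR C = false XNOR false = true
u11 = u8 NAND u7 = true NAND false = true
u12 = NOT u3 = NOT true = false
u13 = u11 XOR u12 = true XOR false = true

u5 = false, u8 = true, u13 = true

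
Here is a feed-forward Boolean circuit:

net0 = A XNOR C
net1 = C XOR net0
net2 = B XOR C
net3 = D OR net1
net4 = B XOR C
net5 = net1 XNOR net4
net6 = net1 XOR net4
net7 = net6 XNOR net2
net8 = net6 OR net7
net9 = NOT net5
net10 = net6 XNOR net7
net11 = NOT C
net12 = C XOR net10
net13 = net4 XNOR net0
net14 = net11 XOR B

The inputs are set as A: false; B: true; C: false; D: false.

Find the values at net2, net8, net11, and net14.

net0 = A XNOR C = false XNOR false = true
net1 = C XOR net0 = false XOR true = true
net2 = B XOR C = true XOR false = true
net4 = B XOR C = true XOR false = true
net6 = net1 XOR net4 = true XOR true = false
net7 = net6 XNOR net2 = false XNOR true = false
net8 = net6 OR net7 = false OR false = false
net11 = NOT C = NOT false = true
net14 = net11 XOR B = true XOR true = false

net2 = true, net8 = false, net11 = true, net14 = false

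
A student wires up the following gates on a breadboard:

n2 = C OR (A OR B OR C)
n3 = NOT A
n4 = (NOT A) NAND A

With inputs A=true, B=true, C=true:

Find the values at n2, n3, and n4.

n2 = true  n3 = false  n4 = true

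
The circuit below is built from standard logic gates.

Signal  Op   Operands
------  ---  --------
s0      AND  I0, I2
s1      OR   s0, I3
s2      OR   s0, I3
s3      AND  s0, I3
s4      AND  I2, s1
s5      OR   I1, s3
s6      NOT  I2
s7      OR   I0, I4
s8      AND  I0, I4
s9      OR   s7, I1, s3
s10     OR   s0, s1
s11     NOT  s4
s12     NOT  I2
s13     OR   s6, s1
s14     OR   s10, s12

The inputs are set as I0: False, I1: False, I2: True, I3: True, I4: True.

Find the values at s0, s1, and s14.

s0 = False; s1 = True; s14 = True

s0 = I0 AND I2 = False AND True = False
s1 = s0 OR I3 = False OR True = True
s10 = s0 OR s1 = False OR True = True
s12 = NOT I2 = NOT True = False
s14 = s10 OR s12 = True OR False = True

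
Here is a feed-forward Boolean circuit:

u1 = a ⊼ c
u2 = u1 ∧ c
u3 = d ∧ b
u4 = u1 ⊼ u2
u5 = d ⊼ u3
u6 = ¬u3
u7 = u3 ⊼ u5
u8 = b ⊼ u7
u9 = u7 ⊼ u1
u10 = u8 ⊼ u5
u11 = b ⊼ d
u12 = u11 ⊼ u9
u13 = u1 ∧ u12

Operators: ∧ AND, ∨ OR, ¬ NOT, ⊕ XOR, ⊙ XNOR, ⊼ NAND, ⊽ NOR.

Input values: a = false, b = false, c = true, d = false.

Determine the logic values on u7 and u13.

u7 = true, u13 = true

u1 = a NAND c = false NAND true = true
u3 = d AND b = false AND false = false
u5 = d NAND u3 = false NAND false = true
u7 = u3 NAND u5 = false NAND true = true
u9 = u7 NAND u1 = true NAND true = false
u11 = b NAND d = false NAND false = true
u12 = u11 NAND u9 = true NAND false = true
u13 = u1 AND u12 = true AND true = true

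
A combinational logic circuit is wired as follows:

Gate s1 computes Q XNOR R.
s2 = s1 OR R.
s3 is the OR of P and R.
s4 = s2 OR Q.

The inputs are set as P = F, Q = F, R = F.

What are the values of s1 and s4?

s1 = Q XNOR R = F XNOR F = T
s2 = s1 OR R = T OR F = T
s4 = s2 OR Q = T OR F = T

s1 = T  s4 = T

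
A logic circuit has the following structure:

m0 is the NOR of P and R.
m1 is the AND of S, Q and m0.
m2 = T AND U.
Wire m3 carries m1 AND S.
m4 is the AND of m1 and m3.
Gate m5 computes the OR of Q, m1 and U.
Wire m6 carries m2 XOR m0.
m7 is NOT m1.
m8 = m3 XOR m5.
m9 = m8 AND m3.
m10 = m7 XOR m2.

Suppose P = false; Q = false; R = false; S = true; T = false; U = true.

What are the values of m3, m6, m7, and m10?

m3 = false  m6 = true  m7 = true  m10 = true

m0 = P NOR R = false NOR false = true
m1 = S AND Q AND m0 = true AND false AND true = false
m2 = T AND U = false AND true = false
m3 = m1 AND S = false AND true = false
m6 = m2 XOR m0 = false XOR true = true
m7 = NOT m1 = NOT false = true
m10 = m7 XOR m2 = true XOR false = true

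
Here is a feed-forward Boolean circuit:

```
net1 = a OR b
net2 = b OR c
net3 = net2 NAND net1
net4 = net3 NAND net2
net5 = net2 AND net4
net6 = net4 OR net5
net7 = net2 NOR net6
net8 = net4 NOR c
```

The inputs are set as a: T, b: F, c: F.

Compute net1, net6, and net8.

net1 = T, net6 = T, net8 = F

net1 = a OR b = T OR F = T
net2 = b OR c = F OR F = F
net3 = net2 NAND net1 = F NAND T = T
net4 = net3 NAND net2 = T NAND F = T
net5 = net2 AND net4 = F AND T = F
net6 = net4 OR net5 = T OR F = T
net8 = net4 NOR c = T NOR F = F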